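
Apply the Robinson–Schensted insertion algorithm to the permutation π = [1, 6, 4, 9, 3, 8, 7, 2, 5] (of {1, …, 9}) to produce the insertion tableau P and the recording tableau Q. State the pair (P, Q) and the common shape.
P = [1, 2, 5] / [3, 7] / [4, 8] / [6, 9];  Q = [1, 2, 4] / [3, 6] / [5, 7] / [8, 9];  common shape = (3, 2, 2, 2)

Row-insert the values π_1, π_2, … into P one at a time, bumping the leftmost entry strictly greater than the inserted value down to the next row. The recording tableau Q records, in position (i, j), the step at which that cell was added to P.
  Insert 1 (step 1): P = [1];  Q = [1]
  Insert 6 (step 2): P = [1, 6];  Q = [1, 2]
  Insert 4 (step 3): P = [1, 4] / [6];  Q = [1, 2] / [3]
  Insert 9 (step 4): P = [1, 4, 9] / [6];  Q = [1, 2, 4] / [3]
  Insert 3 (step 5): P = [1, 3, 9] / [4] / [6];  Q = [1, 2, 4] / [3] / [5]
  Insert 8 (step 6): P = [1, 3, 8] / [4, 9] / [6];  Q = [1, 2, 4] / [3, 6] / [5]
  Insert 7 (step 7): P = [1, 3, 7] / [4, 8] / [6, 9];  Q = [1, 2, 4] / [3, 6] / [5, 7]
  Insert 2 (step 8): P = [1, 2, 7] / [3, 8] / [4, 9] / [6];  Q = [1, 2, 4] / [3, 6] / [5, 7] / [8]
  Insert 5 (step 9): P = [1, 2, 5] / [3, 7] / [4, 8] / [6, 9];  Q = [1, 2, 4] / [3, 6] / [5, 7] / [8, 9]
Final shape: (3, 2, 2, 2).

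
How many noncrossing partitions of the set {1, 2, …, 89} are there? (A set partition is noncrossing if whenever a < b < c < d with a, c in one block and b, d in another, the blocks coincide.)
C_89 = 254224158304000796523953440778841647086547372026600

These noncrossing partitions are counted by the Catalan number C_n = (1/(n + 1)) · C(2n, n). For n = 89: C_89 = (1/90) · C(178, 89) = 22880174247360071687155809670095748237789263482394000/90 = 254224158304000796523953440778841647086547372026600.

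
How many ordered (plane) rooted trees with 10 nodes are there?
C_9 = 4862

These ordered rooted trees are counted by the Catalan number C_n = (1/(n + 1)) · C(2n, n). For n = 9: C_9 = (1/10) · C(18, 9) = 48620/10 = 4862.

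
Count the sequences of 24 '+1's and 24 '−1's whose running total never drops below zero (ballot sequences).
C_24 = 1289904147324

These ballot sequences are counted by the Catalan number C_n = (1/(n + 1)) · C(2n, n). For n = 24: C_24 = (1/25) · C(48, 24) = 32247603683100/25 = 1289904147324.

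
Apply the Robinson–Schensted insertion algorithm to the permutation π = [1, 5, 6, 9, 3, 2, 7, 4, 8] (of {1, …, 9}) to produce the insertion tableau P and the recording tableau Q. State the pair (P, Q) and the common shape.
P = [1, 2, 4, 7, 8] / [3, 6] / [5, 9];  Q = [1, 2, 3, 4, 9] / [5, 7] / [6, 8];  common shape = (5, 2, 2)

Row-insert the values π_1, π_2, … into P one at a time, bumping the leftmost entry strictly greater than the inserted value down to the next row. The recording tableau Q records, in position (i, j), the step at which that cell was added to P.
  Insert 1 (step 1): P = [1];  Q = [1]
  Insert 5 (step 2): P = [1, 5];  Q = [1, 2]
  Insert 6 (step 3): P = [1, 5, 6];  Q = [1, 2, 3]
  Insert 9 (step 4): P = [1, 5, 6, 9];  Q = [1, 2, 3, 4]
  Insert 3 (step 5): P = [1, 3, 6, 9] / [5];  Q = [1, 2, 3, 4] / [5]
  Insert 2 (step 6): P = [1, 2, 6, 9] / [3] / [5];  Q = [1, 2, 3, 4] / [5] / [6]
  Insert 7 (step 7): P = [1, 2, 6, 7] / [3, 9] / [5];  Q = [1, 2, 3, 4] / [5, 7] / [6]
  Insert 4 (step 8): P = [1, 2, 4, 7] / [3, 6] / [5, 9];  Q = [1, 2, 3, 4] / [5, 7] / [6, 8]
  Insert 8 (step 9): P = [1, 2, 4, 7, 8] / [3, 6] / [5, 9];  Q = [1, 2, 3, 4, 9] / [5, 7] / [6, 8]
Final shape: (5, 2, 2).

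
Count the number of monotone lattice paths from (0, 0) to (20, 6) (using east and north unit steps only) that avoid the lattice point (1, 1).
Number of paths = 145222

Total paths from (0, 0) to (20, 6): C(26, 20) = 230230. Paths through (1, 1): (paths (0, 0) → (1, 1)) × (paths (1, 1) → (20, 6)) = C(2, 1) · C(24, 19) = 2 · 42504 = 85008. Avoidance count = 230230 − 85008 = 145222.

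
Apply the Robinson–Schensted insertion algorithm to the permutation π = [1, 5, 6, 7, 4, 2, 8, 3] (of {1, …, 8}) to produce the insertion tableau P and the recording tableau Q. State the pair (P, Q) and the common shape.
P = [1, 2, 3, 7, 8] / [4, 6] / [5];  Q = [1, 2, 3, 4, 7] / [5, 8] / [6];  common shape = (5, 2, 1)

Row-insert the values π_1, π_2, … into P one at a time, bumping the leftmost entry strictly greater than the inserted value down to the next row. The recording tableau Q records, in position (i, j), the step at which that cell was added to P.
  Insert 1 (step 1): P = [1];  Q = [1]
  Insert 5 (step 2): P = [1, 5];  Q = [1, 2]
  Insert 6 (step 3): P = [1, 5, 6];  Q = [1, 2, 3]
  Insert 7 (step 4): P = [1, 5, 6, 7];  Q = [1, 2, 3, 4]
  Insert 4 (step 5): P = [1, 4, 6, 7] / [5];  Q = [1, 2, 3, 4] / [5]
  Insert 2 (step 6): P = [1, 2, 6, 7] / [4] / [5];  Q = [1, 2, 3, 4] / [5] / [6]
  Insert 8 (step 7): P = [1, 2, 6, 7, 8] / [4] / [5];  Q = [1, 2, 3, 4, 7] / [5] / [6]
  Insert 3 (step 8): P = [1, 2, 3, 7, 8] / [4, 6] / [5];  Q = [1, 2, 3, 4, 7] / [5, 8] / [6]
Final shape: (5, 2, 1).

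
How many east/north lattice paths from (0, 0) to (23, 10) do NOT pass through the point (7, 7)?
Number of paths = 89235432

Total paths from (0, 0) to (23, 10): C(33, 23) = 92561040. Paths through (7, 7): (paths (0, 0) → (7, 7)) × (paths (7, 7) → (23, 10)) = C(14, 7) · C(19, 16) = 3432 · 969 = 3325608. Avoidance count = 92561040 − 3325608 = 89235432.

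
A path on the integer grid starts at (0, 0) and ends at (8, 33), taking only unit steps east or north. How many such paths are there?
Number of paths = 95548245

A monotone lattice path from (0, 0) to (8, 33) consists of 8 east steps and 33 north steps in some order, so it is determined by which 8 of the 41 steps are east. The count is C(41, 8) = 95548245.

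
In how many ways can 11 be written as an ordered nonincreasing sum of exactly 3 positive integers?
p(11, 3 parts) = 10

Partitions of n into exactly k parts ↔ partitions of n − k into at most k parts (subtract 1 from each part). For n = 11, k = 3, the partitions are: 9+1+1, 8+2+1, 7+3+1, 7+2+2, 6+4+1, 6+3+2, 5+5+1, 5+4+2, 5+3+3, 4+4+3. Count = 10.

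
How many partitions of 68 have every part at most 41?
p(68, parts ≤ 41) = 3076003

Use the recurrence p(n, m) = p(n, m−1) + p(n−m, m): either the largest part is < m (count p(n, m−1)) or the largest part is exactly m (remove one copy of m, count p(n−m, m)). With p(0, ·) = 1 this gives p(68, parts ≤ 41) = 3076003. (By conjugating Young diagrams, this also counts partitions of 68 into at most 41 parts.)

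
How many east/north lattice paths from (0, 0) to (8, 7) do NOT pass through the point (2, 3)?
Number of paths = 4335

Total paths from (0, 0) to (8, 7): C(15, 8) = 6435. Paths through (2, 3): (paths (0, 0) → (2, 3)) × (paths (2, 3) → (8, 7)) = C(5, 2) · C(10, 6) = 10 · 210 = 2100. Avoidance count = 6435 − 2100 = 4335.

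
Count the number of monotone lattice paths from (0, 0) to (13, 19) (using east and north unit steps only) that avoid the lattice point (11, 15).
Number of paths = 231481200

Total paths from (0, 0) to (13, 19): C(32, 13) = 347373600. Paths through (11, 15): (paths (0, 0) → (11, 15)) × (paths (11, 15) → (13, 19)) = C(26, 11) · C(6, 2) = 7726160 · 15 = 115892400. Avoidance count = 347373600 − 115892400 = 231481200.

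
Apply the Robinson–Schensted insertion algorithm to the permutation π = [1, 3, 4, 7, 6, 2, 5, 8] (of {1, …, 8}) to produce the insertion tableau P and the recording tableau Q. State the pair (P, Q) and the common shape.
P = [1, 2, 4, 5, 8] / [3, 6] / [7];  Q = [1, 2, 3, 4, 8] / [5, 7] / [6];  common shape = (5, 2, 1)

Row-insert the values π_1, π_2, … into P one at a time, bumping the leftmost entry strictly greater than the inserted value down to the next row. The recording tableau Q records, in position (i, j), the step at which that cell was added to P.
  Insert 1 (step 1): P = [1];  Q = [1]
  Insert 3 (step 2): P = [1, 3];  Q = [1, 2]
  Insert 4 (step 3): P = [1, 3, 4];  Q = [1, 2, 3]
  Insert 7 (step 4): P = [1, 3, 4, 7];  Q = [1, 2, 3, 4]
  Insert 6 (step 5): P = [1, 3, 4, 6] / [7];  Q = [1, 2, 3, 4] / [5]
  Insert 2 (step 6): P = [1, 2, 4, 6] / [3] / [7];  Q = [1, 2, 3, 4] / [5] / [6]
  Insert 5 (step 7): P = [1, 2, 4, 5] / [3, 6] / [7];  Q = [1, 2, 3, 4] / [5, 7] / [6]
  Insert 8 (step 8): P = [1, 2, 4, 5, 8] / [3, 6] / [7];  Q = [1, 2, 3, 4, 8] / [5, 7] / [6]
Final shape: (5, 2, 1).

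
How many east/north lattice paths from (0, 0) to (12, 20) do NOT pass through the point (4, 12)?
Number of paths = 202369440

Total paths from (0, 0) to (12, 20): C(32, 12) = 225792840. Paths through (4, 12): (paths (0, 0) → (4, 12)) × (paths (4, 12) → (12, 20)) = C(16, 4) · C(16, 8) = 1820 · 12870 = 23423400. Avoidance count = 225792840 − 23423400 = 202369440.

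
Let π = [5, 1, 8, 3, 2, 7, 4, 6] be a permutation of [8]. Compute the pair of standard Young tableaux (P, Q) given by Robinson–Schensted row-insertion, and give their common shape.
P = [1, 2, 4, 6] / [3, 7] / [5, 8];  Q = [1, 3, 6, 8] / [2, 4] / [5, 7];  common shape = (4, 2, 2)

Row-insert the values π_1, π_2, … into P one at a time, bumping the leftmost entry strictly greater than the inserted value down to the next row. The recording tableau Q records, in position (i, j), the step at which that cell was added to P.
  Insert 5 (step 1): P = [5];  Q = [1]
  Insert 1 (step 2): P = [1] / [5];  Q = [1] / [2]
  Insert 8 (step 3): P = [1, 8] / [5];  Q = [1, 3] / [2]
  Insert 3 (step 4): P = [1, 3] / [5, 8];  Q = [1, 3] / [2, 4]
  Insert 2 (step 5): P = [1, 2] / [3, 8] / [5];  Q = [1, 3] / [2, 4] / [5]
  Insert 7 (step 6): P = [1, 2, 7] / [3, 8] / [5];  Q = [1, 3, 6] / [2, 4] / [5]
  Insert 4 (step 7): P = [1, 2, 4] / [3, 7] / [5, 8];  Q = [1, 3, 6] / [2, 4] / [5, 7]
  Insert 6 (step 8): P = [1, 2, 4, 6] / [3, 7] / [5, 8];  Q = [1, 3, 6, 8] / [2, 4] / [5, 7]
Final shape: (4, 2, 2).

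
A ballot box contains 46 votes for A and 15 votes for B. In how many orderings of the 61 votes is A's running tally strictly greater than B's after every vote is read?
Strict-lead orderings = 35848190542920

Total orderings of the 61 votes with 46 for A: C(61, 46) = 70539987842520. By the Bertrand ballot formula (Cycle Lemma / reflection principle), the number of orderings in which A is strictly ahead of B throughout is (p − q)/(p + q) · C(p + q, p) = (46 − 15)/(46 + 15) · 70539987842520 = 35848190542920.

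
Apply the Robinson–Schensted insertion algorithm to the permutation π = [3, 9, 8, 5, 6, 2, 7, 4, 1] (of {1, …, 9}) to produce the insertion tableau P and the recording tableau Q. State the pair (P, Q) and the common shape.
P = [1, 4, 6, 7] / [2, 5] / [3] / [8] / [9];  Q = [1, 2, 5, 7] / [3, 8] / [4] / [6] / [9];  common shape = (4, 2, 1, 1, 1)

Row-insert the values π_1, π_2, … into P one at a time, bumping the leftmost entry strictly greater than the inserted value down to the next row. The recording tableau Q records, in position (i, j), the step at which that cell was added to P.
  Insert 3 (step 1): P = [3];  Q = [1]
  Insert 9 (step 2): P = [3, 9];  Q = [1, 2]
  Insert 8 (step 3): P = [3, 8] / [9];  Q = [1, 2] / [3]
  Insert 5 (step 4): P = [3, 5] / [8] / [9];  Q = [1, 2] / [3] / [4]
  Insert 6 (step 5): P = [3, 5, 6] / [8] / [9];  Q = [1, 2, 5] / [3] / [4]
  Insert 2 (step 6): P = [2, 5, 6] / [3] / [8] / [9];  Q = [1, 2, 5] / [3] / [4] / [6]
  Insert 7 (step 7): P = [2, 5, 6, 7] / [3] / [8] / [9];  Q = [1, 2, 5, 7] / [3] / [4] / [6]
  Insert 4 (step 8): P = [2, 4, 6, 7] / [3, 5] / [8] / [9];  Q = [1, 2, 5, 7] / [3, 8] / [4] / [6]
  Insert 1 (step 9): P = [1, 4, 6, 7] / [2, 5] / [3] / [8] / [9];  Q = [1, 2, 5, 7] / [3, 8] / [4] / [6] / [9]
Final shape: (4, 2, 1, 1, 1).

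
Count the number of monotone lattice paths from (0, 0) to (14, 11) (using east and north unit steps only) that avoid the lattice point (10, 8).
Number of paths = 2925870

Total paths from (0, 0) to (14, 11): C(25, 14) = 4457400. Paths through (10, 8): (paths (0, 0) → (10, 8)) × (paths (10, 8) → (14, 11)) = C(18, 10) · C(7, 4) = 43758 · 35 = 1531530. Avoidance count = 4457400 − 1531530 = 2925870.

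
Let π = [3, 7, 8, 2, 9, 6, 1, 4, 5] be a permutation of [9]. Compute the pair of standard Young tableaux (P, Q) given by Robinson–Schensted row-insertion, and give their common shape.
P = [1, 4, 5, 9] / [2, 6, 8] / [3, 7];  Q = [1, 2, 3, 5] / [4, 6, 9] / [7, 8];  common shape = (4, 3, 2)

Row-insert the values π_1, π_2, … into P one at a time, bumping the leftmost entry strictly greater than the inserted value down to the next row. The recording tableau Q records, in position (i, j), the step at which that cell was added to P.
  Insert 3 (step 1): P = [3];  Q = [1]
  Insert 7 (step 2): P = [3, 7];  Q = [1, 2]
  Insert 8 (step 3): P = [3, 7, 8];  Q = [1, 2, 3]
  Insert 2 (step 4): P = [2, 7, 8] / [3];  Q = [1, 2, 3] / [4]
  Insert 9 (step 5): P = [2, 7, 8, 9] / [3];  Q = [1, 2, 3, 5] / [4]
  Insert 6 (step 6): P = [2, 6, 8, 9] / [3, 7];  Q = [1, 2, 3, 5] / [4, 6]
  Insert 1 (step 7): P = [1, 6, 8, 9] / [2, 7] / [3];  Q = [1, 2, 3, 5] / [4, 6] / [7]
  Insert 4 (step 8): P = [1, 4, 8, 9] / [2, 6] / [3, 7];  Q = [1, 2, 3, 5] / [4, 6] / [7, 8]
  Insert 5 (step 9): P = [1, 4, 5, 9] / [2, 6, 8] / [3, 7];  Q = [1, 2, 3, 5] / [4, 6, 9] / [7, 8]
Final shape: (4, 3, 2).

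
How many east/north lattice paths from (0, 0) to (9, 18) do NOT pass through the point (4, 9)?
Number of paths = 3255395

Total paths from (0, 0) to (9, 18): C(27, 9) = 4686825. Paths through (4, 9): (paths (0, 0) → (4, 9)) × (paths (4, 9) → (9, 18)) = C(13, 4) · C(14, 5) = 715 · 2002 = 1431430. Avoidance count = 4686825 − 1431430 = 3255395.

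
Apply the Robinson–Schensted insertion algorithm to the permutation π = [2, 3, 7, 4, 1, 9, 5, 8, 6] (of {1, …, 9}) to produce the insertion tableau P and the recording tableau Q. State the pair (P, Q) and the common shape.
P = [1, 3, 4, 5, 6] / [2, 8] / [7, 9];  Q = [1, 2, 3, 6, 8] / [4, 7] / [5, 9];  common shape = (5, 2, 2)

Row-insert the values π_1, π_2, … into P one at a time, bumping the leftmost entry strictly greater than the inserted value down to the next row. The recording tableau Q records, in position (i, j), the step at which that cell was added to P.
  Insert 2 (step 1): P = [2];  Q = [1]
  Insert 3 (step 2): P = [2, 3];  Q = [1, 2]
  Insert 7 (step 3): P = [2, 3, 7];  Q = [1, 2, 3]
  Insert 4 (step 4): P = [2, 3, 4] / [7];  Q = [1, 2, 3] / [4]
  Insert 1 (step 5): P = [1, 3, 4] / [2] / [7];  Q = [1, 2, 3] / [4] / [5]
  Insert 9 (step 6): P = [1, 3, 4, 9] / [2] / [7];  Q = [1, 2, 3, 6] / [4] / [5]
  Insert 5 (step 7): P = [1, 3, 4, 5] / [2, 9] / [7];  Q = [1, 2, 3, 6] / [4, 7] / [5]
  Insert 8 (step 8): P = [1, 3, 4, 5, 8] / [2, 9] / [7];  Q = [1, 2, 3, 6, 8] / [4, 7] / [5]
  Insert 6 (step 9): P = [1, 3, 4, 5, 6] / [2, 8] / [7, 9];  Q = [1, 2, 3, 6, 8] / [4, 7] / [5, 9]
Final shape: (5, 2, 2).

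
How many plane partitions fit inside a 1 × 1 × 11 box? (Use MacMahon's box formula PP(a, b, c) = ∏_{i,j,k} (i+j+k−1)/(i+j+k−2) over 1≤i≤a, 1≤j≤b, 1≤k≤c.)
PP(1, 1, 11) = 12

Evaluate the triple product over i = 1..1, j = 1..1, k = 1..11. The factors are (2/1) · (3/2) · (4/3) · (5/4) · (6/5) · (7/6) · (8/7) · (9/8) · … (11 factors total). The numerators and denominators telescope so the product is an integer; carrying out the multiplication exactly gives PP(1, 1, 11) = 12.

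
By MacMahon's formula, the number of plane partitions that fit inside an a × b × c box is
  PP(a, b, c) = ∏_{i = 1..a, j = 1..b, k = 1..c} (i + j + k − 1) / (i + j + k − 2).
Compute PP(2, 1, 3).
PP(2, 1, 3) = 10

Evaluate the triple product over i = 1..2, j = 1..1, k = 1..3. The factors are (2/1) · (3/2) · (4/3) · (3/2) · (4/3) · (5/4). The numerators and denominators telescope so the product is an integer; carrying out the multiplication exactly gives PP(2, 1, 3) = 10.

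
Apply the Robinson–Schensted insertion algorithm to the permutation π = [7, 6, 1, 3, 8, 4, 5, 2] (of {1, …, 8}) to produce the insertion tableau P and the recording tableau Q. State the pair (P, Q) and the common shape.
P = [1, 2, 4, 5] / [3, 8] / [6] / [7];  Q = [1, 4, 5, 7] / [2, 6] / [3] / [8];  common shape = (4, 2, 1, 1)

Row-insert the values π_1, π_2, … into P one at a time, bumping the leftmost entry strictly greater than the inserted value down to the next row. The recording tableau Q records, in position (i, j), the step at which that cell was added to P.
  Insert 7 (step 1): P = [7];  Q = [1]
  Insert 6 (step 2): P = [6] / [7];  Q = [1] / [2]
  Insert 1 (step 3): P = [1] / [6] / [7];  Q = [1] / [2] / [3]
  Insert 3 (step 4): P = [1, 3] / [6] / [7];  Q = [1, 4] / [2] / [3]
  Insert 8 (step 5): P = [1, 3, 8] / [6] / [7];  Q = [1, 4, 5] / [2] / [3]
  Insert 4 (step 6): P = [1, 3, 4] / [6, 8] / [7];  Q = [1, 4, 5] / [2, 6] / [3]
  Insert 5 (step 7): P = [1, 3, 4, 5] / [6, 8] / [7];  Q = [1, 4, 5, 7] / [2, 6] / [3]
  Insert 2 (step 8): P = [1, 2, 4, 5] / [3, 8] / [6] / [7];  Q = [1, 4, 5, 7] / [2, 6] / [3] / [8]
Final shape: (4, 2, 1, 1).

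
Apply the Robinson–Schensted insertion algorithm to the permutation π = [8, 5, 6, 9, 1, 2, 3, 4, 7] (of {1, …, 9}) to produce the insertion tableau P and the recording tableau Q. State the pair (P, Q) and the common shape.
P = [1, 2, 3, 4, 7] / [5, 6, 9] / [8];  Q = [1, 3, 4, 8, 9] / [2, 6, 7] / [5];  common shape = (5, 3, 1)

Row-insert the values π_1, π_2, … into P one at a time, bumping the leftmost entry strictly greater than the inserted value down to the next row. The recording tableau Q records, in position (i, j), the step at which that cell was added to P.
  Insert 8 (step 1): P = [8];  Q = [1]
  Insert 5 (step 2): P = [5] / [8];  Q = [1] / [2]
  Insert 6 (step 3): P = [5, 6] / [8];  Q = [1, 3] / [2]
  Insert 9 (step 4): P = [5, 6, 9] / [8];  Q = [1, 3, 4] / [2]
  Insert 1 (step 5): P = [1, 6, 9] / [5] / [8];  Q = [1, 3, 4] / [2] / [5]
  Insert 2 (step 6): P = [1, 2, 9] / [5, 6] / [8];  Q = [1, 3, 4] / [2, 6] / [5]
  Insert 3 (step 7): P = [1, 2, 3] / [5, 6, 9] / [8];  Q = [1, 3, 4] / [2, 6, 7] / [5]
  Insert 4 (step 8): P = [1, 2, 3, 4] / [5, 6, 9] / [8];  Q = [1, 3, 4, 8] / [2, 6, 7] / [5]
  Insert 7 (step 9): P = [1, 2, 3, 4, 7] / [5, 6, 9] / [8];  Q = [1, 3, 4, 8, 9] / [2, 6, 7] / [5]
Final shape: (5, 3, 1).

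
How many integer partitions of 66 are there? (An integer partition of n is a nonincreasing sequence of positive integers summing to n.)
p(66) = 2323520

Compute p(n) via the recurrence p(n, m) = p(n, m−1) + p(n−m, m), where p(n, m) counts partitions of n with all parts ≤ m and p(n) = p(n, n). The base cases are p(0, m) = 1 and p(n, 0) = 0 for n > 0. Filling the table yields p(66) = 2323520. (Euler's pentagonal recurrence is an alternative.)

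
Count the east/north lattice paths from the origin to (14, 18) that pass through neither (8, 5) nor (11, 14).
Number of paths = 290417616

Inclusion–exclusion. Total paths: C(32, 14) = 471435600. Through P₁: C(13, 8)·C(19, 6) = 34918884. Through P₂: C(25, 11)·C(7, 3) = 156009000. Since P₁ is strictly southwest of P₂, a monotone path through both must visit P₁ then P₂; paths through both = C(13, 8)·C(12, 3)·C(7, 3) = 9909900. Avoid both = 471435600 − 34918884 − 156009000 + 9909900 = 290417616.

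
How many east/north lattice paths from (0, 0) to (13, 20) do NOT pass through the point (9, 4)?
Number of paths = 569702265

Total paths from (0, 0) to (13, 20): C(33, 13) = 573166440. Paths through (9, 4): (paths (0, 0) → (9, 4)) × (paths (9, 4) → (13, 20)) = C(13, 9) · C(20, 4) = 715 · 4845 = 3464175. Avoidance count = 573166440 − 3464175 = 569702265.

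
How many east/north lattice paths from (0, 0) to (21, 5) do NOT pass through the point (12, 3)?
Number of paths = 40755

Total paths from (0, 0) to (21, 5): C(26, 21) = 65780. Paths through (12, 3): (paths (0, 0) → (12, 3)) × (paths (12, 3) → (21, 5)) = C(15, 12) · C(11, 9) = 455 · 55 = 25025. Avoidance count = 65780 − 25025 = 40755.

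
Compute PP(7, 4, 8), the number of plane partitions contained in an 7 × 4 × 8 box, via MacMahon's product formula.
PP(7, 4, 8) = 1318349483880

Evaluate the triple product over i = 1..7, j = 1..4, k = 1..8. The factors are (2/1) · (3/2) · (4/3) · (5/4) · (6/5) · (7/6) · (8/7) · (9/8) · … (224 factors total). The numerators and denominators telescope so the product is an integer; carrying out the multiplication exactly gives PP(7, 4, 8) = 1318349483880.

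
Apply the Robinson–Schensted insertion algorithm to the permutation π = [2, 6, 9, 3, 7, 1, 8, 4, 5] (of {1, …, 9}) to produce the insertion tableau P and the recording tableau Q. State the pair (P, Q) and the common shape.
P = [1, 3, 4, 5] / [2, 7, 8] / [6, 9];  Q = [1, 2, 3, 7] / [4, 5, 9] / [6, 8];  common shape = (4, 3, 2)

Row-insert the values π_1, π_2, … into P one at a time, bumping the leftmost entry strictly greater than the inserted value down to the next row. The recording tableau Q records, in position (i, j), the step at which that cell was added to P.
  Insert 2 (step 1): P = [2];  Q = [1]
  Insert 6 (step 2): P = [2, 6];  Q = [1, 2]
  Insert 9 (step 3): P = [2, 6, 9];  Q = [1, 2, 3]
  Insert 3 (step 4): P = [2, 3, 9] / [6];  Q = [1, 2, 3] / [4]
  Insert 7 (step 5): P = [2, 3, 7] / [6, 9];  Q = [1, 2, 3] / [4, 5]
  Insert 1 (step 6): P = [1, 3, 7] / [2, 9] / [6];  Q = [1, 2, 3] / [4, 5] / [6]
  Insert 8 (step 7): P = [1, 3, 7, 8] / [2, 9] / [6];  Q = [1, 2, 3, 7] / [4, 5] / [6]
  Insert 4 (step 8): P = [1, 3, 4, 8] / [2, 7] / [6, 9];  Q = [1, 2, 3, 7] / [4, 5] / [6, 8]
  Insert 5 (step 9): P = [1, 3, 4, 5] / [2, 7, 8] / [6, 9];  Q = [1, 2, 3, 7] / [4, 5, 9] / [6, 8]
Final shape: (4, 3, 2).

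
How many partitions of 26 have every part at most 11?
p(26, parts ≤ 11) = 1930

Use the recurrence p(n, m) = p(n, m−1) + p(n−m, m): either the largest part is < m (count p(n, m−1)) or the largest part is exactly m (remove one copy of m, count p(n−m, m)). With p(0, ·) = 1 this gives p(26, parts ≤ 11) = 1930. (By conjugating Young diagrams, this also counts partitions of 26 into at most 11 parts.)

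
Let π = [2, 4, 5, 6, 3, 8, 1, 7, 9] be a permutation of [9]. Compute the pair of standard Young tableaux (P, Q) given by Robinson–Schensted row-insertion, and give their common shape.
P = [1, 3, 5, 6, 7, 9] / [2, 8] / [4];  Q = [1, 2, 3, 4, 6, 9] / [5, 8] / [7];  common shape = (6, 2, 1)

Row-insert the values π_1, π_2, … into P one at a time, bumping the leftmost entry strictly greater than the inserted value down to the next row. The recording tableau Q records, in position (i, j), the step at which that cell was added to P.
  Insert 2 (step 1): P = [2];  Q = [1]
  Insert 4 (step 2): P = [2, 4];  Q = [1, 2]
  Insert 5 (step 3): P = [2, 4, 5];  Q = [1, 2, 3]
  Insert 6 (step 4): P = [2, 4, 5, 6];  Q = [1, 2, 3, 4]
  Insert 3 (step 5): P = [2, 3, 5, 6] / [4];  Q = [1, 2, 3, 4] / [5]
  Insert 8 (step 6): P = [2, 3, 5, 6, 8] / [4];  Q = [1, 2, 3, 4, 6] / [5]
  Insert 1 (step 7): P = [1, 3, 5, 6, 8] / [2] / [4];  Q = [1, 2, 3, 4, 6] / [5] / [7]
  Insert 7 (step 8): P = [1, 3, 5, 6, 7] / [2, 8] / [4];  Q = [1, 2, 3, 4, 6] / [5, 8] / [7]
  Insert 9 (step 9): P = [1, 3, 5, 6, 7, 9] / [2, 8] / [4];  Q = [1, 2, 3, 4, 6, 9] / [5, 8] / [7]
Final shape: (6, 2, 1).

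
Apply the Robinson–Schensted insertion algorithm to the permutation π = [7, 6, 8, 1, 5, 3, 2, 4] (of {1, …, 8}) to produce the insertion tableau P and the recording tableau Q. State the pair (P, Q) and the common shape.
P = [1, 2, 4] / [3, 8] / [5] / [6] / [7];  Q = [1, 3, 8] / [2, 5] / [4] / [6] / [7];  common shape = (3, 2, 1, 1, 1)

Row-insert the values π_1, π_2, … into P one at a time, bumping the leftmost entry strictly greater than the inserted value down to the next row. The recording tableau Q records, in position (i, j), the step at which that cell was added to P.
  Insert 7 (step 1): P = [7];  Q = [1]
  Insert 6 (step 2): P = [6] / [7];  Q = [1] / [2]
  Insert 8 (step 3): P = [6, 8] / [7];  Q = [1, 3] / [2]
  Insert 1 (step 4): P = [1, 8] / [6] / [7];  Q = [1, 3] / [2] / [4]
  Insert 5 (step 5): P = [1, 5] / [6, 8] / [7];  Q = [1, 3] / [2, 5] / [4]
  Insert 3 (step 6): P = [1, 3] / [5, 8] / [6] / [7];  Q = [1, 3] / [2, 5] / [4] / [6]
  Insert 2 (step 7): P = [1, 2] / [3, 8] / [5] / [6] / [7];  Q = [1, 3] / [2, 5] / [4] / [6] / [7]
  Insert 4 (step 8): P = [1, 2, 4] / [3, 8] / [5] / [6] / [7];  Q = [1, 3, 8] / [2, 5] / [4] / [6] / [7]
Final shape: (3, 2, 1, 1, 1).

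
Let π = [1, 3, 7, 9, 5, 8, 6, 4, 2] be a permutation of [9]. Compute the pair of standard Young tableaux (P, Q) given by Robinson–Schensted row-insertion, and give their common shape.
P = [1, 2, 4, 6] / [3, 8] / [5] / [7] / [9];  Q = [1, 2, 3, 4] / [5, 6] / [7] / [8] / [9];  common shape = (4, 2, 1, 1, 1)

Row-insert the values π_1, π_2, … into P one at a time, bumping the leftmost entry strictly greater than the inserted value down to the next row. The recording tableau Q records, in position (i, j), the step at which that cell was added to P.
  Insert 1 (step 1): P = [1];  Q = [1]
  Insert 3 (step 2): P = [1, 3];  Q = [1, 2]
  Insert 7 (step 3): P = [1, 3, 7];  Q = [1, 2, 3]
  Insert 9 (step 4): P = [1, 3, 7, 9];  Q = [1, 2, 3, 4]
  Insert 5 (step 5): P = [1, 3, 5, 9] / [7];  Q = [1, 2, 3, 4] / [5]
  Insert 8 (step 6): P = [1, 3, 5, 8] / [7, 9];  Q = [1, 2, 3, 4] / [5, 6]
  Insert 6 (step 7): P = [1, 3, 5, 6] / [7, 8] / [9];  Q = [1, 2, 3, 4] / [5, 6] / [7]
  Insert 4 (step 8): P = [1, 3, 4, 6] / [5, 8] / [7] / [9];  Q = [1, 2, 3, 4] / [5, 6] / [7] / [8]
  Insert 2 (step 9): P = [1, 2, 4, 6] / [3, 8] / [5] / [7] / [9];  Q = [1, 2, 3, 4] / [5, 6] / [7] / [8] / [9]
Final shape: (4, 2, 1, 1, 1).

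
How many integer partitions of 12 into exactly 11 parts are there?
p(12, 11 parts) = 1

Partitions of n into exactly k parts ↔ partitions of n − k into at most k parts (subtract 1 from each part). For n = 12, k = 11, the partitions are: 2+1+1+1+1+1+1+1+1+1+1. Count = 1.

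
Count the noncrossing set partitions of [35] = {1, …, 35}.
C_35 = 3116285494907301262

These noncrossing partitions are counted by the Catalan number C_n = (1/(n + 1)) · C(2n, n). For n = 35: C_35 = (1/36) · C(70, 35) = 112186277816662845432/36 = 3116285494907301262.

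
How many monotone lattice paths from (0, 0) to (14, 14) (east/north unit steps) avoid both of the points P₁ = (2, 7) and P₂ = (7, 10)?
Number of paths = 32550072

Inclusion–exclusion. Total paths: C(28, 14) = 40116600. Through P₁: C(9, 2)·C(19, 12) = 1813968. Through P₂: C(17, 7)·C(11, 7) = 6417840. Since P₁ is strictly southwest of P₂, a monotone path through both must visit P₁ then P₂; paths through both = C(9, 2)·C(8, 5)·C(11, 7) = 665280. Avoid both = 40116600 − 1813968 − 6417840 + 665280 = 32550072.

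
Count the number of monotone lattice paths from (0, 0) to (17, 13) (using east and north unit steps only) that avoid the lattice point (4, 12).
Number of paths = 119734370

Total paths from (0, 0) to (17, 13): C(30, 17) = 119759850. Paths through (4, 12): (paths (0, 0) → (4, 12)) × (paths (4, 12) → (17, 13)) = C(16, 4) · C(14, 13) = 1820 · 14 = 25480. Avoidance count = 119759850 − 25480 = 119734370.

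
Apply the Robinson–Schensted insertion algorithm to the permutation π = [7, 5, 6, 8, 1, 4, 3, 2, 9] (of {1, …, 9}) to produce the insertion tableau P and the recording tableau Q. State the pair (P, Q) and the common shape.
P = [1, 2, 8, 9] / [3, 6] / [4] / [5] / [7];  Q = [1, 3, 4, 9] / [2, 6] / [5] / [7] / [8];  common shape = (4, 2, 1, 1, 1)

Row-insert the values π_1, π_2, … into P one at a time, bumping the leftmost entry strictly greater than the inserted value down to the next row. The recording tableau Q records, in position (i, j), the step at which that cell was added to P.
  Insert 7 (step 1): P = [7];  Q = [1]
  Insert 5 (step 2): P = [5] / [7];  Q = [1] / [2]
  Insert 6 (step 3): P = [5, 6] / [7];  Q = [1, 3] / [2]
  Insert 8 (step 4): P = [5, 6, 8] / [7];  Q = [1, 3, 4] / [2]
  Insert 1 (step 5): P = [1, 6, 8] / [5] / [7];  Q = [1, 3, 4] / [2] / [5]
  Insert 4 (step 6): P = [1, 4, 8] / [5, 6] / [7];  Q = [1, 3, 4] / [2, 6] / [5]
  Insert 3 (step 7): P = [1, 3, 8] / [4, 6] / [5] / [7];  Q = [1, 3, 4] / [2, 6] / [5] / [7]
  Insert 2 (step 8): P = [1, 2, 8] / [3, 6] / [4] / [5] / [7];  Q = [1, 3, 4] / [2, 6] / [5] / [7] / [8]
  Insert 9 (step 9): P = [1, 2, 8, 9] / [3, 6] / [4] / [5] / [7];  Q = [1, 3, 4, 9] / [2, 6] / [5] / [7] / [8]
Final shape: (4, 2, 1, 1, 1).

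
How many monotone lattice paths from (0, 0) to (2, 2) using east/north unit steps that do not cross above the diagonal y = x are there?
C_2 = 2

These NE paths below the diagonal are counted by the Catalan number C_n = (1/(n + 1)) · C(2n, n). For n = 2: C_2 = (1/3) · C(4, 2) = 6/3 = 2.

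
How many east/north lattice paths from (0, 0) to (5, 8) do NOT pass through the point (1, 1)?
Number of paths = 627

Total paths from (0, 0) to (5, 8): C(13, 5) = 1287. Paths through (1, 1): (paths (0, 0) → (1, 1)) × (paths (1, 1) → (5, 8)) = C(2, 1) · C(11, 4) = 2 · 330 = 660. Avoidance count = 1287 − 660 = 627.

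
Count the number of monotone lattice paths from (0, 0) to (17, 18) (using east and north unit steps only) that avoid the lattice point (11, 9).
Number of paths = 3696927850

Total paths from (0, 0) to (17, 18): C(35, 17) = 4537567650. Paths through (11, 9): (paths (0, 0) → (11, 9)) × (paths (11, 9) → (17, 18)) = C(20, 11) · C(15, 6) = 167960 · 5005 = 840639800. Avoidance count = 4537567650 − 840639800 = 3696927850.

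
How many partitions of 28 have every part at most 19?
p(28, parts ≤ 19) = 3651

Use the recurrence p(n, m) = p(n, m−1) + p(n−m, m): either the largest part is < m (count p(n, m−1)) or the largest part is exactly m (remove one copy of m, count p(n−m, m)). With p(0, ·) = 1 this gives p(28, parts ≤ 19) = 3651. (By conjugating Young diagrams, this also counts partitions of 28 into at most 19 parts.)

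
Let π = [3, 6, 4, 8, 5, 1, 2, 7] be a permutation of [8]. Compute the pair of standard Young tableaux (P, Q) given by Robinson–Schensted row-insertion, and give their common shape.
P = [1, 2, 5, 7] / [3, 4] / [6, 8];  Q = [1, 2, 4, 8] / [3, 5] / [6, 7];  common shape = (4, 2, 2)

Row-insert the values π_1, π_2, … into P one at a time, bumping the leftmost entry strictly greater than the inserted value down to the next row. The recording tableau Q records, in position (i, j), the step at which that cell was added to P.
  Insert 3 (step 1): P = [3];  Q = [1]
  Insert 6 (step 2): P = [3, 6];  Q = [1, 2]
  Insert 4 (step 3): P = [3, 4] / [6];  Q = [1, 2] / [3]
  Insert 8 (step 4): P = [3, 4, 8] / [6];  Q = [1, 2, 4] / [3]
  Insert 5 (step 5): P = [3, 4, 5] / [6, 8];  Q = [1, 2, 4] / [3, 5]
  Insert 1 (step 6): P = [1, 4, 5] / [3, 8] / [6];  Q = [1, 2, 4] / [3, 5] / [6]
  Insert 2 (step 7): P = [1, 2, 5] / [3, 4] / [6, 8];  Q = [1, 2, 4] / [3, 5] / [6, 7]
  Insert 7 (step 8): P = [1, 2, 5, 7] / [3, 4] / [6, 8];  Q = [1, 2, 4, 8] / [3, 5] / [6, 7]
Final shape: (4, 2, 2).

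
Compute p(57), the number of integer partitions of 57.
p(57) = 614154

Compute p(n) via the recurrence p(n, m) = p(n, m−1) + p(n−m, m), where p(n, m) counts partitions of n with all parts ≤ m and p(n) = p(n, n). The base cases are p(0, m) = 1 and p(n, 0) = 0 for n > 0. Filling the table yields p(57) = 614154. (Euler's pentagonal recurrence is an alternative.)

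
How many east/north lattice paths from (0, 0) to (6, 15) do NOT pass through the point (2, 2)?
Number of paths = 39984

Total paths from (0, 0) to (6, 15): C(21, 6) = 54264. Paths through (2, 2): (paths (0, 0) → (2, 2)) × (paths (2, 2) → (6, 15)) = C(4, 2) · C(17, 4) = 6 · 2380 = 14280. Avoidance count = 54264 − 14280 = 39984.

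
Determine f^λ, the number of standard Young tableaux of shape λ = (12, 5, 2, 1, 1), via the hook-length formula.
# SYT of shape (12, 5, 2, 1, 1) = 25639740

Hook-length formula: f^λ = n! / Π hook(c), product over all cells c of the Young diagram. For λ = (12, 5, 2, 1, 1), n = 21 boxes. Hook lengths by row (left-to-right, top-to-bottom): [16, 13, 11, 10, 9, 7, 6, 5, 4, 3, 2, 1]; [8, 5, 3, 2, 1]; [4, 1]; [2]; [1]. Product of hooks = 1992646656000. So f^λ = 21! / 1992646656000 = 51090942171709440000 / 1992646656000 = 25639740.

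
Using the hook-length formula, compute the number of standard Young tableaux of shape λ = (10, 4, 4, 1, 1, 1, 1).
# SYT of shape (10, 4, 4, 1, 1, 1, 1) = 396070675

Hook-length formula: f^λ = n! / Π hook(c), product over all cells c of the Young diagram. For λ = (10, 4, 4, 1, 1, 1, 1), n = 22 boxes. Hook lengths by row (left-to-right, top-to-bottom): [16, 11, 10, 9, 6, 5, 4, 3, 2, 1]; [9, 4, 3, 2]; [8, 3, 2, 1]; [4]; [3]; [2]; [1]. Product of hooks = 2837879193600. So f^λ = 22! / 2837879193600 = 1124000727777607680000 / 2837879193600 = 396070675.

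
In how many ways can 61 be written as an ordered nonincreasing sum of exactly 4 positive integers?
p(61, 4 parts) = 1650

Partitions of n into exactly k parts are in bijection with partitions of n − k into at most k parts (subtract 1 from each part). So p(61, exactly 4) = p(57, parts ≤ 4). Computing via the recurrence p(m, j) = p(m, j−1) + p(m−j, j) gives 1650.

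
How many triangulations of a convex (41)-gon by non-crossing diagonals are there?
C_39 = 680425371729975800390

These polygon triangulations are counted by the Catalan number C_n = (1/(n + 1)) · C(2n, n). For n = 39: C_39 = (1/40) · C(78, 39) = 27217014869199032015600/40 = 680425371729975800390.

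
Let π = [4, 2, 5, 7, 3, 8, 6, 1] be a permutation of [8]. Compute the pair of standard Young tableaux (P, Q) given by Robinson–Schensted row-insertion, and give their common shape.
P = [1, 3, 6, 8] / [2, 5, 7] / [4];  Q = [1, 3, 4, 6] / [2, 5, 7] / [8];  common shape = (4, 3, 1)

Row-insert the values π_1, π_2, … into P one at a time, bumping the leftmost entry strictly greater than the inserted value down to the next row. The recording tableau Q records, in position (i, j), the step at which that cell was added to P.
  Insert 4 (step 1): P = [4];  Q = [1]
  Insert 2 (step 2): P = [2] / [4];  Q = [1] / [2]
  Insert 5 (step 3): P = [2, 5] / [4];  Q = [1, 3] / [2]
  Insert 7 (step 4): P = [2, 5, 7] / [4];  Q = [1, 3, 4] / [2]
  Insert 3 (step 5): P = [2, 3, 7] / [4, 5];  Q = [1, 3, 4] / [2, 5]
  Insert 8 (step 6): P = [2, 3, 7, 8] / [4, 5];  Q = [1, 3, 4, 6] / [2, 5]
  Insert 6 (step 7): P = [2, 3, 6, 8] / [4, 5, 7];  Q = [1, 3, 4, 6] / [2, 5, 7]
  Insert 1 (step 8): P = [1, 3, 6, 8] / [2, 5, 7] / [4];  Q = [1, 3, 4, 6] / [2, 5, 7] / [8]
Final shape: (4, 3, 1).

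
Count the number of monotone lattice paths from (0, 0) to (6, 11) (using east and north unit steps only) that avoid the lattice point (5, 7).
Number of paths = 8416

Total paths from (0, 0) to (6, 11): C(17, 6) = 12376. Paths through (5, 7): (paths (0, 0) → (5, 7)) × (paths (5, 7) → (6, 11)) = C(12, 5) · C(5, 1) = 792 · 5 = 3960. Avoidance count = 12376 − 3960 = 8416.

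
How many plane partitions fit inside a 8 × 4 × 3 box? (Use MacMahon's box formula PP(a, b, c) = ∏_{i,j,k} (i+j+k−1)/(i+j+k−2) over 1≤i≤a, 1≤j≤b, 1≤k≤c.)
PP(8, 4, 3) = 4723719

Evaluate the triple product over i = 1..8, j = 1..4, k = 1..3. The factors are (2/1) · (3/2) · (4/3) · (3/2) · (4/3) · (5/4) · (4/3) · (5/4) · … (96 factors total). The numerators and denominators telescope so the product is an integer; carrying out the multiplication exactly gives PP(8, 4, 3) = 4723719.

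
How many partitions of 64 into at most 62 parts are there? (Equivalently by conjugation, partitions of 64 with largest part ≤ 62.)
p(64, parts ≤ 62) = 1741628

Use the recurrence p(n, m) = p(n, m−1) + p(n−m, m): either the largest part is < m (count p(n, m−1)) or the largest part is exactly m (remove one copy of m, count p(n−m, m)). With p(0, ·) = 1 this gives p(64, parts ≤ 62) = 1741628. (By conjugating Young diagrams, this also counts partitions of 64 into at most 62 parts.)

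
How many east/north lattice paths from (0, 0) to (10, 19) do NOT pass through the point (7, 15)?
Number of paths = 14060970

Total paths from (0, 0) to (10, 19): C(29, 10) = 20030010. Paths through (7, 15): (paths (0, 0) → (7, 15)) × (paths (7, 15) → (10, 19)) = C(22, 7) · C(7, 3) = 170544 · 35 = 5969040. Avoidance count = 20030010 − 5969040 = 14060970.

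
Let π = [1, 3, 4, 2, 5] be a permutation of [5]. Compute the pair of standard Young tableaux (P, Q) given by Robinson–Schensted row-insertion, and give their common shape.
P = [1, 2, 4, 5] / [3];  Q = [1, 2, 3, 5] / [4];  common shape = (4, 1)

Row-insert the values π_1, π_2, … into P one at a time, bumping the leftmost entry strictly greater than the inserted value down to the next row. The recording tableau Q records, in position (i, j), the step at which that cell was added to P.
  Insert 1 (step 1): P = [1];  Q = [1]
  Insert 3 (step 2): P = [1, 3];  Q = [1, 2]
  Insert 4 (step 3): P = [1, 3, 4];  Q = [1, 2, 3]
  Insert 2 (step 4): P = [1, 2, 4] / [3];  Q = [1, 2, 3] / [4]
  Insert 5 (step 5): P = [1, 2, 4, 5] / [3];  Q = [1, 2, 3, 5] / [4]
Final shape: (4, 1).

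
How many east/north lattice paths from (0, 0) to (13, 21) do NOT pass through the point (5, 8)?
Number of paths = 666092130

Total paths from (0, 0) to (13, 21): C(34, 13) = 927983760. Paths through (5, 8): (paths (0, 0) → (5, 8)) × (paths (5, 8) → (13, 21)) = C(13, 5) · C(21, 8) = 1287 · 203490 = 261891630. Avoidance count = 927983760 − 261891630 = 666092130.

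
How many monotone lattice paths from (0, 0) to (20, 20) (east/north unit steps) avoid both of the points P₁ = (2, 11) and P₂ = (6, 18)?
Number of paths = 137467893750

Inclusion–exclusion. Total paths: C(40, 20) = 137846528820. Through P₁: C(13, 2)·C(27, 18) = 365572350. Through P₂: C(24, 6)·C(16, 14) = 16151520. Since P₁ is strictly southwest of P₂, a monotone path through both must visit P₁ then P₂; paths through both = C(13, 2)·C(11, 4)·C(16, 14) = 3088800. Avoid both = 137846528820 − 365572350 − 16151520 + 3088800 = 137467893750.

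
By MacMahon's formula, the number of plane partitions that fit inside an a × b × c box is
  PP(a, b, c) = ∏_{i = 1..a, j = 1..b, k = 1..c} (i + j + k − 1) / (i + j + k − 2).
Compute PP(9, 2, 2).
PP(9, 2, 2) = 1210

Evaluate the triple product over i = 1..9, j = 1..2, k = 1..2. The factors are (2/1) · (3/2) · (3/2) · (4/3) · (3/2) · (4/3) · (4/3) · (5/4) · … (36 factors total). The numerators and denominators telescope so the product is an integer; carrying out the multiplication exactly gives PP(9, 2, 2) = 1210.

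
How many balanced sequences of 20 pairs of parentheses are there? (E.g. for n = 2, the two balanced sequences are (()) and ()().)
C_20 = 6564120420

These balanced parentheses are counted by the Catalan number C_n = (1/(n + 1)) · C(2n, n). For n = 20: C_20 = (1/21) · C(40, 20) = 137846528820/21 = 6564120420.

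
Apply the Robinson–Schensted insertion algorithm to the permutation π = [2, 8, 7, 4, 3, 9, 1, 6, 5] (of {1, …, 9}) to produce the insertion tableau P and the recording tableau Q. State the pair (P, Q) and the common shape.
P = [1, 3, 5] / [2, 6] / [4, 9] / [7] / [8];  Q = [1, 2, 6] / [3, 8] / [4, 9] / [5] / [7];  common shape = (3, 2, 2, 1, 1)

Row-insert the values π_1, π_2, … into P one at a time, bumping the leftmost entry strictly greater than the inserted value down to the next row. The recording tableau Q records, in position (i, j), the step at which that cell was added to P.
  Insert 2 (step 1): P = [2];  Q = [1]
  Insert 8 (step 2): P = [2, 8];  Q = [1, 2]
  Insert 7 (step 3): P = [2, 7] / [8];  Q = [1, 2] / [3]
  Insert 4 (step 4): P = [2, 4] / [7] / [8];  Q = [1, 2] / [3] / [4]
  Insert 3 (step 5): P = [2, 3] / [4] / [7] / [8];  Q = [1, 2] / [3] / [4] / [5]
  Insert 9 (step 6): P = [2, 3, 9] / [4] / [7] / [8];  Q = [1, 2, 6] / [3] / [4] / [5]
  Insert 1 (step 7): P = [1, 3, 9] / [2] / [4] / [7] / [8];  Q = [1, 2, 6] / [3] / [4] / [5] / [7]
  Insert 6 (step 8): P = [1, 3, 6] / [2, 9] / [4] / [7] / [8];  Q = [1, 2, 6] / [3, 8] / [4] / [5] / [7]
  Insert 5 (step 9): P = [1, 3, 5] / [2, 6] / [4, 9] / [7] / [8];  Q = [1, 2, 6] / [3, 8] / [4, 9] / [5] / [7]
Final shape: (3, 2, 2, 1, 1).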